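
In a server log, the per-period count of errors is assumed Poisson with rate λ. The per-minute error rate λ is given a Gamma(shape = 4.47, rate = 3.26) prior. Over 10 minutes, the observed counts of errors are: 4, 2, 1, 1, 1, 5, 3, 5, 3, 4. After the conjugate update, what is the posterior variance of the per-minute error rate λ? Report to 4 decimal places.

0.1904

With a Gamma(shape α, rate β) prior, the Poisson likelihood is conjugate: the posterior is Gamma(α + ΣXᵢ, β + n).
Sum of counts S = 29 over n = 10 minutes.
Posterior: Gamma(α+S, β+n) = Gamma(4.47+29, 3.26+10) = Gamma(33.47, 13.26).
Var = α/β² = 33.47/13.26² = 0.1904.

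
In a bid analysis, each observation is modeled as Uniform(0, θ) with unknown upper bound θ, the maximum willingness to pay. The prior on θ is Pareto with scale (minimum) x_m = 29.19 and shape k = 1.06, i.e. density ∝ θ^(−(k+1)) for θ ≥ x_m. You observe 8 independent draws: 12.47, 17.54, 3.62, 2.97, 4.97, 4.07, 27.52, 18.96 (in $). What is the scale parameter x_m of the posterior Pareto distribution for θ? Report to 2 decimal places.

29.19

A Pareto(scale x_m, shape k) prior on the upper bound θ of Uniform(0, θ) is conjugate: posterior is Pareto(max(x_m, max xᵢ), k + n).
Sample maximum = 27.52; prior scale x_m = 29.19 → posterior scale = max = 29.19.
Posterior shape = 1.06 + 8 = 9.06.
Posterior scale x_m = 29.19.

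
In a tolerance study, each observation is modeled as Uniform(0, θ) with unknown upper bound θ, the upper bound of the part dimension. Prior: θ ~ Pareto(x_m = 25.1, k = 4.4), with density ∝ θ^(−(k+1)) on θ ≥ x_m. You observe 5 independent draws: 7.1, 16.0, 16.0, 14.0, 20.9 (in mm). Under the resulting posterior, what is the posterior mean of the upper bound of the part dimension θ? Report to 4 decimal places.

28.0881

A Pareto(scale x_m, shape k) prior on the upper bound θ of Uniform(0, θ) is conjugate: posterior is Pareto(max(x_m, max xᵢ), k + n).
Sample maximum = 20.9; prior scale x_m = 25.1 → posterior scale = max = 25.1.
Posterior shape = 4.4 + 5 = 9.4.
E[θ|data] = k·x_m/(k−1) = 9.4·25.1/8.4 = 28.0881.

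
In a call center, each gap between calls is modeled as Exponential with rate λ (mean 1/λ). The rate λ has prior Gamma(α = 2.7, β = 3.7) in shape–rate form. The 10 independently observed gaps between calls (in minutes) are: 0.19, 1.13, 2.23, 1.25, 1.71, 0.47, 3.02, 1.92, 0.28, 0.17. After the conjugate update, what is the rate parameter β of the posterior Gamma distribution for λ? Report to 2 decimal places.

With a Gamma(shape α, rate β) prior on the exponential rate λ, the posterior after n observations with total T = Σxᵢ is Gamma(α+n, β+T).
Sum of observations T = 12.37 minutes; n = 10.
Posterior: Gamma(2.7+10, 3.7+12.37) = Gamma(12.7, 16.07).
Posterior β = 16.07.

16.07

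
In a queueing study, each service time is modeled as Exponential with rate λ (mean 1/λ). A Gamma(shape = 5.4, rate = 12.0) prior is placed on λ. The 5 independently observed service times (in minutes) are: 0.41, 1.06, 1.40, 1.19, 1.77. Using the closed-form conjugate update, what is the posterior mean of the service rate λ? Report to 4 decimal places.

With a Gamma(shape α, rate β) prior on the exponential rate λ, the posterior after n observations with total T = Σxᵢ is Gamma(α+n, β+T).
Sum of observations T = 5.83 minutes; n = 5.
Posterior: Gamma(5.4+5, 12.0+5.83) = Gamma(10.4, 17.83).
Posterior mean of λ = α/β = 10.4/17.83 = 0.5833.

0.5833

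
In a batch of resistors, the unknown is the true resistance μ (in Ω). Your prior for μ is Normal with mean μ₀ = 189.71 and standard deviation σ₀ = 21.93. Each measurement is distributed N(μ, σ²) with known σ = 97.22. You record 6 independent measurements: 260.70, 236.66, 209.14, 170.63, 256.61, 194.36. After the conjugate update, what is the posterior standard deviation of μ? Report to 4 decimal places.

For Normal data with known variance σ², a Normal(μ₀, σ₀²) prior on μ is conjugate. Posterior precision = 1/σ₀² + n/σ²; posterior mean is the precision-weighted average of μ₀ and x̄.
σ₀² = 21.93² = 480.9249, σ² = 97.22² = 9451.7284; σ² + n·σ₀² = 9451.7284 + 6·480.9249 = 12337.2778.
Posterior precision = 1/σ₀² + n/σ² = 1/480.9249 + 6/9451.7284 = (σ² + n·σ₀²)/(σ₀²σ²) = 12337.2778/(480.9249·9451.7284); posterior variance σₙ² = σ₀²σ²/(σ² + n·σ₀²) = 480.9249·9451.7284/12337.2778 = 368.442019.
Posterior SD = √σₙ² = √(480.9249·9451.7284/12337.2778) = 19.1948.

19.1948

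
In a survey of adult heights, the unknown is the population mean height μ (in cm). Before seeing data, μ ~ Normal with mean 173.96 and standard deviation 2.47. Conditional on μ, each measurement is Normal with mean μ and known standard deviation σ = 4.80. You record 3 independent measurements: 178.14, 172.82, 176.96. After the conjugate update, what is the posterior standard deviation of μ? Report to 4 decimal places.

For Normal data with known variance σ², a Normal(μ₀, σ₀²) prior on μ is conjugate. Posterior precision = 1/σ₀² + n/σ²; posterior mean is the precision-weighted average of μ₀ and x̄.
σ₀² = 2.47² = 6.1009, σ² = 4.80² = 23.04; σ² + n·σ₀² = 23.04 + 3·6.1009 = 41.3427.
Posterior precision = 1/σ₀² + n/σ² = 1/6.1009 + 3/23.04 = (σ² + n·σ₀²)/(σ₀²σ²) = 41.3427/(6.1009·23.04); posterior variance σₙ² = σ₀²σ²/(σ² + n·σ₀²) = 6.1009·23.04/41.3427 = 3.399989.
Posterior SD = √σₙ² = √(6.1009·23.04/41.3427) = 1.8439.

1.8439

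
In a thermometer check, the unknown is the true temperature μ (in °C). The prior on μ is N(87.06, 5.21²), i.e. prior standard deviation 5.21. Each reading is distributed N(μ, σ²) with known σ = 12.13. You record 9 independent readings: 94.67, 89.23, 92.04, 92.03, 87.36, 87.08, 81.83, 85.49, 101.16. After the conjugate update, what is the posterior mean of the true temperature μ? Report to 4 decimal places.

88.9566

For Normal data with known variance σ², a Normal(μ₀, σ₀²) prior on μ is conjugate. Posterior precision = 1/σ₀² + n/σ²; posterior mean is the precision-weighted average of μ₀ and x̄.
Σxᵢ = 94.67 + 89.23 + 92.04 + 92.03 + 87.36 + 87.08 + 81.83 + 85.49 + 101.16 = 810.89, so n·x̄ = 810.89.
σ₀² = 5.21² = 27.1441, σ² = 12.13² = 147.1369; σ² + n·σ₀² = 147.1369 + 9·27.1441 = 391.4338.
Posterior mean = (μ₀/σ₀² + n·x̄/σ²)/(1/σ₀² + n/σ²) = (σ²·μ₀ + σ₀²·n·x̄)/(σ² + n·σ₀²) = (147.1369·87.06 + 27.1441·810.89)/391.4338 = 34820.617763/391.4338 = 88.9566.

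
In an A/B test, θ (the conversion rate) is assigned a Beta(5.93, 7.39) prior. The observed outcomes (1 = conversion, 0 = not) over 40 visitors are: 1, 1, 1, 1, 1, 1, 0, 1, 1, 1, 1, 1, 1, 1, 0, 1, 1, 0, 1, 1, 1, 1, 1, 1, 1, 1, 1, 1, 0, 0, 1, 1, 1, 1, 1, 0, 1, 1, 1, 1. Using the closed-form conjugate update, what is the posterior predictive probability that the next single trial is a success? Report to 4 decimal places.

0.7489

The Beta prior is conjugate to a Binomial/Bernoulli likelihood; the update adds successes to α and failures to β.
Posterior: Beta(α+k, β+n−k) = Beta(5.93+34, 7.39+6) = Beta(39.93, 13.39).
For a single future Bernoulli trial, P(success | data) = α/(α+β) = 0.7489.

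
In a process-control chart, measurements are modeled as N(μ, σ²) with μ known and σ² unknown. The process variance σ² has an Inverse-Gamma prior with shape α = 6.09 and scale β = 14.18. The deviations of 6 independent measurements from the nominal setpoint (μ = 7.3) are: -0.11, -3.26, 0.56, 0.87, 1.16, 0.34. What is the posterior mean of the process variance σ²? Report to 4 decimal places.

With known mean μ and an Inverse-Gamma(α, β) prior on σ², the Normal likelihood is conjugate: posterior is Inv-Gamma(α + n/2, β + Σ(xᵢ−μ)²/2).
Σ(xᵢ−μ)² = (-0.11)² + (-3.26)² + (0.56)² + (0.87)² + (1.16)² + (0.34)² = 13.1714.
Posterior: Inv-Gamma(6.09 + 6/2, 14.18 + 13.1714/2) = Inv-Gamma(9.09, 20.76570).
E[σ²|data] = β/(α−1) = 20.76570/8.09 = 2.5668.

2.5668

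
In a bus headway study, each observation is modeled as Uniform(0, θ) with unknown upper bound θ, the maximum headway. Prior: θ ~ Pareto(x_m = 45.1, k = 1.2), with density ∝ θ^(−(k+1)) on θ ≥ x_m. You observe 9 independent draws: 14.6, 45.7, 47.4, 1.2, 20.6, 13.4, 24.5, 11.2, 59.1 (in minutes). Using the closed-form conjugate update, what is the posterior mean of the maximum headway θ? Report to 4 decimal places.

65.5239

A Pareto(scale x_m, shape k) prior on the upper bound θ of Uniform(0, θ) is conjugate: posterior is Pareto(max(x_m, max xᵢ), k + n).
Sample maximum = 59.1; prior scale x_m = 45.1 → posterior scale = max = 59.1.
Posterior shape = 1.2 + 9 = 10.2.
E[θ|data] = k·x_m/(k−1) = 10.2·59.1/9.2 = 65.5239.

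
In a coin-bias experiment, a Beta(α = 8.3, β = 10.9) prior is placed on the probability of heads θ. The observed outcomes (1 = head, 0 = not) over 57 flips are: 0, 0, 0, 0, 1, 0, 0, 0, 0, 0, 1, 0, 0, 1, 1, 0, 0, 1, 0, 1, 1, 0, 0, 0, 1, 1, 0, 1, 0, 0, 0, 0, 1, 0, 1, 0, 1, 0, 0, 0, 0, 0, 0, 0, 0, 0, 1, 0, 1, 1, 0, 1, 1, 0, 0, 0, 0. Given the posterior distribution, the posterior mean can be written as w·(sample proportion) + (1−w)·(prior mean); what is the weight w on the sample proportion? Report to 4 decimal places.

0.7480

The Beta prior is conjugate to a Binomial/Bernoulli likelihood; the update adds successes to α and failures to β.
Posterior mean = (α₀+k)/(α₀+β₀+n) = [n/(α₀+β₀+n)]·(k/n) + [(α₀+β₀)/(α₀+β₀+n)]·α₀/(α₀+β₀), so only n and the prior enter the weight.
The weight on the data is w = n/(α₀+β₀+n) = 57/(8.3+10.9+57) = 57/76.2 = 0.7480.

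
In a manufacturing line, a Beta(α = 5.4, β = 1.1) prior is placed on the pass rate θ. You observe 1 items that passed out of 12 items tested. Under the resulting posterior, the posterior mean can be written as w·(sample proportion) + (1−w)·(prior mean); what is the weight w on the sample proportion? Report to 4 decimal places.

0.6486

The Beta prior is conjugate to a Binomial/Bernoulli likelihood; the update adds successes to α and failures to β.
Posterior mean = (α₀+k)/(α₀+β₀+n) = [n/(α₀+β₀+n)]·(k/n) + [(α₀+β₀)/(α₀+β₀+n)]·α₀/(α₀+β₀), so only n and the prior enter the weight.
The weight on the data is w = n/(α₀+β₀+n) = 12/(5.4+1.1+12) = 12/18.5 = 0.6486.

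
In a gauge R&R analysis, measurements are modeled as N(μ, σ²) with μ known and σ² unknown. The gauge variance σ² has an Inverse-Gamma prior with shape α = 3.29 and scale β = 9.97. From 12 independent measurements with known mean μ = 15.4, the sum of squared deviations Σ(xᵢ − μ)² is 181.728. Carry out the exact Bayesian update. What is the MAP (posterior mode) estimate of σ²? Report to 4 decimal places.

With known mean μ and an Inverse-Gamma(α, β) prior on σ², the Normal likelihood is conjugate: posterior is Inv-Gamma(α + n/2, β + Σ(xᵢ−μ)²/2).
Posterior: Inv-Gamma(3.29 + 12/2, 9.97 + 181.728/2) = Inv-Gamma(9.29, 100.8340).
Mode = β/(α+1) = 100.8340/10.29 = 9.7992.

9.7992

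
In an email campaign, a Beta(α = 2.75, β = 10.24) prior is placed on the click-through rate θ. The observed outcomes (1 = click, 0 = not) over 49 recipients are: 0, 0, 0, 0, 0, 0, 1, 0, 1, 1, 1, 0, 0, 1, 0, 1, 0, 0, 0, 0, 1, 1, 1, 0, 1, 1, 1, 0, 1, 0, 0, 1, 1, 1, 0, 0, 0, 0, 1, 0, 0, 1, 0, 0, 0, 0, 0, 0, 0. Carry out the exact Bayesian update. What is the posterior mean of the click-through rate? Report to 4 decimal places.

0.3347

The Beta prior is conjugate to a Binomial/Bernoulli likelihood; the update adds successes to α and failures to β.
Posterior: Beta(α+k, β+n−k) = Beta(2.75+18, 10.24+31) = Beta(20.75, 41.24).
Posterior mean = α/(α+β) = 20.75/61.99 = 0.3347.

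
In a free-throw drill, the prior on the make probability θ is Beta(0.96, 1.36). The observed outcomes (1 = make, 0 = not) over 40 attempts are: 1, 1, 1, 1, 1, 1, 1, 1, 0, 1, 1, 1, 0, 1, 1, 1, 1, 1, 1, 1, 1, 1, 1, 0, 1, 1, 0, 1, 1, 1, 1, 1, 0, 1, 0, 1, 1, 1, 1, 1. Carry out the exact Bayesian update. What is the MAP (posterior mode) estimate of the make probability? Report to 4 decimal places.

0.8423

The Beta prior is conjugate to a Binomial/Bernoulli likelihood; the update adds successes to α and failures to β.
Posterior: Beta(α+k, β+n−k) = Beta(0.96+34, 1.36+6) = Beta(34.96, 7.36).
Mode of Beta(a,b) for a,b>1 is (a−1)/(a+b−2) = 33.96/40.32 = 0.8423.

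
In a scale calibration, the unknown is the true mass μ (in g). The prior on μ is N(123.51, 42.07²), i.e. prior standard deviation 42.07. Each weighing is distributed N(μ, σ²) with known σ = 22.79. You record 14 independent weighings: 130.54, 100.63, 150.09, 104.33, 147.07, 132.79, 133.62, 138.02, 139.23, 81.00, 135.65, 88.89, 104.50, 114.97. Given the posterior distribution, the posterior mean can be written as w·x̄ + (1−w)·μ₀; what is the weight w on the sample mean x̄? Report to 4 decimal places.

0.9795

For Normal data with known variance σ², a Normal(μ₀, σ₀²) prior on μ is conjugate. Posterior precision = 1/σ₀² + n/σ²; posterior mean is the precision-weighted average of μ₀ and x̄.
σ₀² = 42.07² = 1769.8849, σ² = 22.79² = 519.3841. Prior precision 1/σ₀² = 1/1769.8849; data precision n/σ² = 14/519.3841.
w = (n/σ²)/(1/σ₀² + n/σ²) = n·σ₀²/(σ² + n·σ₀²) = 14·1769.8849/(519.3841 + 14·1769.8849) = 24778.3886/25297.7727 = 0.9795.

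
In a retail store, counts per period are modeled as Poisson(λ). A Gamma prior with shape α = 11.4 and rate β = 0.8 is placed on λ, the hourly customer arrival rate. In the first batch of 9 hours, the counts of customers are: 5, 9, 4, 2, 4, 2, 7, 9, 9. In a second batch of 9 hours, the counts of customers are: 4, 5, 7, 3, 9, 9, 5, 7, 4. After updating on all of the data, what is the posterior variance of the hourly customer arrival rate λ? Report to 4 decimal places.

0.3265

With a Gamma(shape α, rate β) prior, the Poisson likelihood is conjugate: the posterior is Gamma(α + ΣXᵢ, β + n).
Batch 1: sum of counts S = 51 over n = 9 hours.
After batch 1: Gamma(α+S, β+n) = Gamma(11.4+51, 0.8+9) = Gamma(62.4, 9.8).
Batch 2: sum of counts S = 53 over n = 9 hours.
After batch 2: Gamma(α+S, β+n) = Gamma(62.4+53, 9.8+9) = Gamma(115.4, 18.8).
Var = α/β² = 115.4/18.8² = 0.3265.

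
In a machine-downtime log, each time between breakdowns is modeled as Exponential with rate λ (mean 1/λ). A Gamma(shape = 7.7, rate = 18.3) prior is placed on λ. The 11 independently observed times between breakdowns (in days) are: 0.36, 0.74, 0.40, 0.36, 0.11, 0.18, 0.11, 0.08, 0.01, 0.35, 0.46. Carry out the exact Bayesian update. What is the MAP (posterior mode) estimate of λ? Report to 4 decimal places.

0.8248

With a Gamma(shape α, rate β) prior on the exponential rate λ, the posterior after n observations with total T = Σxᵢ is Gamma(α+n, β+T).
Sum of observations T = 3.16 days; n = 11.
Posterior: Gamma(7.7+11, 18.3+3.16) = Gamma(18.7, 21.46).
Mode = (α−1)/β = 0.8248.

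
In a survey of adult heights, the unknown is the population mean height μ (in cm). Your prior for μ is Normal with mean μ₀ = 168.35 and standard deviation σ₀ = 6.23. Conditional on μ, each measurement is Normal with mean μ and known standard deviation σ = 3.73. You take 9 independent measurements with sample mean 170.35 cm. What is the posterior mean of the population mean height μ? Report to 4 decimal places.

For Normal data with known variance σ², a Normal(μ₀, σ₀²) prior on μ is conjugate. Posterior precision = 1/σ₀² + n/σ²; posterior mean is the precision-weighted average of μ₀ and x̄.
n·x̄ = 9·170.35 = 1533.15.
σ₀² = 6.23² = 38.8129, σ² = 3.73² = 13.9129; σ² + n·σ₀² = 13.9129 + 9·38.8129 = 363.229.
Posterior mean = (μ₀/σ₀² + n·x̄/σ²)/(1/σ₀² + n/σ²) = (σ²·μ₀ + σ₀²·n·x̄)/(σ² + n·σ₀²) = (13.9129·168.35 + 38.8129·1533.15)/363.229 = 61848.23435/363.229 = 170.2734.

170.2734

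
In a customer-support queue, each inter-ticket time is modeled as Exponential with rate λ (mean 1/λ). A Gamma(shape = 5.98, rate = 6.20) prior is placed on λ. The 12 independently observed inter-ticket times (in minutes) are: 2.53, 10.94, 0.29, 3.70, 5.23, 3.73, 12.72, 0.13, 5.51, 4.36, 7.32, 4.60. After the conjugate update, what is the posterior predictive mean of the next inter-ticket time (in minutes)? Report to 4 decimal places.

With a Gamma(shape α, rate β) prior on the exponential rate λ, the posterior after n observations with total T = Σxᵢ is Gamma(α+n, β+T).
Sum of observations T = 61.06 minutes; n = 12.
Posterior: Gamma(5.98+12, 6.20+61.06) = Gamma(17.98, 67.26).
The predictive distribution for the next observation is Lomax; its mean is β/(α−1) = 67.26/16.98 = 3.9611.

3.9611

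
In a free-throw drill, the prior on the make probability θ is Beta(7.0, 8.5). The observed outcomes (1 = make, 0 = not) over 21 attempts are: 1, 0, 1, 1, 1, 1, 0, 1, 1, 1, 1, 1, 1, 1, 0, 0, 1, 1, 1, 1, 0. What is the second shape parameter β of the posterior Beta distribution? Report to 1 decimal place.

The Beta prior is conjugate to a Binomial/Bernoulli likelihood; the update adds successes to α and failures to β.
Posterior: Beta(α+k, β+n−k) = Beta(7.0+16, 8.5+5) = Beta(23.0, 13.5).
Posterior β = 13.5.

13.5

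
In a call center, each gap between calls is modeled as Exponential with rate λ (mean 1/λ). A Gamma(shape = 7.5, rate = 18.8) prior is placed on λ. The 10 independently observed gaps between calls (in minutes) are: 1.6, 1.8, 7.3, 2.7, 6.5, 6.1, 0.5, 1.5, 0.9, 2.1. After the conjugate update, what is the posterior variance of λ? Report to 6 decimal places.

0.007056

With a Gamma(shape α, rate β) prior on the exponential rate λ, the posterior after n observations with total T = Σxᵢ is Gamma(α+n, β+T).
Sum of observations T = 31.0 minutes; n = 10.
Posterior: Gamma(7.5+10, 18.8+31.0) = Gamma(17.5, 49.8).
Var = α/β² = 0.007056.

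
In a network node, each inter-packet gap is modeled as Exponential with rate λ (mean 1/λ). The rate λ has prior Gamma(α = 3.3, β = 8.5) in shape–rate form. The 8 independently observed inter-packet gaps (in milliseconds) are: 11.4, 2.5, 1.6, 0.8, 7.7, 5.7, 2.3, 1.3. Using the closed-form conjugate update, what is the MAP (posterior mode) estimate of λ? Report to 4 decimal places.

0.2464

With a Gamma(shape α, rate β) prior on the exponential rate λ, the posterior after n observations with total T = Σxᵢ is Gamma(α+n, β+T).
Sum of observations T = 33.3 milliseconds; n = 8.
Posterior: Gamma(3.3+8, 8.5+33.3) = Gamma(11.3, 41.8).
Mode = (α−1)/β = 0.2464.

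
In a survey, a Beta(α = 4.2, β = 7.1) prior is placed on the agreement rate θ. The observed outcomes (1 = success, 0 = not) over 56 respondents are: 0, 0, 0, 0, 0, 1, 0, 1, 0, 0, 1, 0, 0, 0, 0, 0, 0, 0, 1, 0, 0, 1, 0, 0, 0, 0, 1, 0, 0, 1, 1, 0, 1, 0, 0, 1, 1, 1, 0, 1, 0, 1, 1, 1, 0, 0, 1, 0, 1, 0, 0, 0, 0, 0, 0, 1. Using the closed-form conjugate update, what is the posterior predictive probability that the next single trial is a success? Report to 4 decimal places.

0.3447

The Beta prior is conjugate to a Binomial/Bernoulli likelihood; the update adds successes to α and failures to β.
Posterior: Beta(α+k, β+n−k) = Beta(4.2+19, 7.1+37) = Beta(23.2, 44.1).
For a single future Bernoulli trial, P(success | data) = α/(α+β) = 0.3447.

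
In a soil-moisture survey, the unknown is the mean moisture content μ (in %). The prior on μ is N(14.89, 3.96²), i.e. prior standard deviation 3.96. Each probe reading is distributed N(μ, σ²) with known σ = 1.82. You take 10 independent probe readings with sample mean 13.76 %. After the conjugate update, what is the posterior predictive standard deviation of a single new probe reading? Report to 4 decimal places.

1.9070

For Normal data with known variance σ², a Normal(μ₀, σ₀²) prior on μ is conjugate. Posterior precision = 1/σ₀² + n/σ²; posterior mean is the precision-weighted average of μ₀ and x̄.
σ₀² = 3.96² = 15.6816, σ² = 1.82² = 3.3124; σ² + n·σ₀² = 3.3124 + 10·15.6816 = 160.1284.
Posterior precision = 1/σ₀² + n/σ² = 1/15.6816 + 10/3.3124 = (σ² + n·σ₀²)/(σ₀²σ²) = 160.1284/(15.6816·3.3124); posterior variance σₙ² = σ₀²σ²/(σ² + n·σ₀²) = 15.6816·3.3124/160.1284 = 0.324388.
Predictive variance for one new observation = σₙ² + σ² = 15.6816·3.3124/160.1284 + 3.3124 = σ²·(σ₀² + 160.1284)/160.1284 = 3.3124·175.81/160.1284 = 3.636788; SD = √(3.3124·175.81/160.1284) = 1.9070.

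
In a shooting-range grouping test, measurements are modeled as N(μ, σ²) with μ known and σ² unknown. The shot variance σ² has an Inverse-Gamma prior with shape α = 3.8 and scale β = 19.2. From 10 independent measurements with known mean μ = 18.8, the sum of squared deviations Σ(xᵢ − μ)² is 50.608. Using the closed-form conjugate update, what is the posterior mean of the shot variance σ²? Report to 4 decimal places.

5.7056

With known mean μ and an Inverse-Gamma(α, β) prior on σ², the Normal likelihood is conjugate: posterior is Inv-Gamma(α + n/2, β + Σ(xᵢ−μ)²/2).
Posterior: Inv-Gamma(3.8 + 10/2, 19.2 + 50.608/2) = Inv-Gamma(8.80, 44.5040).
E[σ²|data] = β/(α−1) = 44.5040/7.80 = 5.7056.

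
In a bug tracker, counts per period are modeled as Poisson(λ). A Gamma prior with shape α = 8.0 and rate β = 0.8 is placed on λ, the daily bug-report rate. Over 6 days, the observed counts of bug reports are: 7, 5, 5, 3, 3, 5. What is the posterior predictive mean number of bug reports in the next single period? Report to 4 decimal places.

With a Gamma(shape α, rate β) prior, the Poisson likelihood is conjugate: the posterior is Gamma(α + ΣXᵢ, β + n).
Sum of counts S = 28 over n = 6 days.
Posterior: Gamma(α+S, β+n) = Gamma(8.0+28, 0.8+6) = Gamma(36.0, 6.8).
The predictive distribution for one future period is NegBinom with mean α/β = 5.2941.

5.2941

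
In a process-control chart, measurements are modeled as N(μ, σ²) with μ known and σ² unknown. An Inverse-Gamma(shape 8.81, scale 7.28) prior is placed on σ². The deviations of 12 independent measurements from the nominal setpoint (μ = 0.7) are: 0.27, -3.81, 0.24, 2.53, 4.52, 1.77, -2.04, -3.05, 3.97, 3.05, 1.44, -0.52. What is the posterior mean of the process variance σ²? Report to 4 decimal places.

With known mean μ and an Inverse-Gamma(α, β) prior on σ², the Normal likelihood is conjugate: posterior is Inv-Gamma(α + n/2, β + Σ(xᵢ−μ)²/2).
Σ(xᵢ−μ)² = (0.27)² + (-3.81)² + (0.24)² + (2.53)² + (4.52)² + (1.77)² + (-2.04)² + (-3.05)² + (3.97)² + (3.05)² + (1.44)² + (-0.52)² = 85.4823.
Posterior: Inv-Gamma(8.81 + 12/2, 7.28 + 85.4823/2) = Inv-Gamma(14.81, 50.02115).
E[σ²|data] = β/(α−1) = 50.02115/13.81 = 3.6221.

3.6221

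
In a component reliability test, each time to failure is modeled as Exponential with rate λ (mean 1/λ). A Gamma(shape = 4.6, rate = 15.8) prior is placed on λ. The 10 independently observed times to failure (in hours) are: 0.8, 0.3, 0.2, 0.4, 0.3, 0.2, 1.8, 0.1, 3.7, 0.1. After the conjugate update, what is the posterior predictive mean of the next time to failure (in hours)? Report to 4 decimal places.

1.7426

With a Gamma(shape α, rate β) prior on the exponential rate λ, the posterior after n observations with total T = Σxᵢ is Gamma(α+n, β+T).
Sum of observations T = 7.9 hours; n = 10.
Posterior: Gamma(4.6+10, 15.8+7.9) = Gamma(14.6, 23.7).
The predictive distribution for the next observation is Lomax; its mean is β/(α−1) = 23.7/13.6 = 1.7426.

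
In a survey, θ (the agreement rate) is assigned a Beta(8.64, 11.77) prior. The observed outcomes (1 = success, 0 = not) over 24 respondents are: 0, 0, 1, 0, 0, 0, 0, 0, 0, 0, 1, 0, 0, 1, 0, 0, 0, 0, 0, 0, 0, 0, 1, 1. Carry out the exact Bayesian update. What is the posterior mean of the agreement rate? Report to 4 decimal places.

The Beta prior is conjugate to a Binomial/Bernoulli likelihood; the update adds successes to α and failures to β.
Posterior: Beta(α+k, β+n−k) = Beta(8.64+5, 11.77+19) = Beta(13.64, 30.77).
Posterior mean = α/(α+β) = 13.64/44.41 = 0.3071.

0.3071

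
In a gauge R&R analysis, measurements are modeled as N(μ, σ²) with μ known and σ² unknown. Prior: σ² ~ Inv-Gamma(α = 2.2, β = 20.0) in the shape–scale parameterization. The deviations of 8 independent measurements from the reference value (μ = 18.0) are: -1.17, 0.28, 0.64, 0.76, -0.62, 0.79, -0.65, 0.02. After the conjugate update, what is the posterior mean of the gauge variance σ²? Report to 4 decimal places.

With known mean μ and an Inverse-Gamma(α, β) prior on σ², the Normal likelihood is conjugate: posterior is Inv-Gamma(α + n/2, β + Σ(xᵢ−μ)²/2).
Σ(xᵢ−μ)² = (-1.17)² + (0.28)² + (0.64)² + (0.76)² + (-0.62)² + (0.79)² + (-0.65)² + (0.02)² = 3.8659.
Posterior: Inv-Gamma(2.2 + 8/2, 20.0 + 3.8659/2) = Inv-Gamma(6.20, 21.93295).
E[σ²|data] = β/(α−1) = 21.93295/5.20 = 4.2179.

4.2179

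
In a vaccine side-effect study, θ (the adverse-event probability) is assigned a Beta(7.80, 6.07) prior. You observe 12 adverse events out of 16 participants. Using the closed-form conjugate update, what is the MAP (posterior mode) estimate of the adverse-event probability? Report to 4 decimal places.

The Beta prior is conjugate to a Binomial/Bernoulli likelihood; the update adds successes to α and failures to β.
Posterior: Beta(α+k, β+n−k) = Beta(7.80+12, 6.07+4) = Beta(19.80, 10.07).
Mode of Beta(a,b) for a,b>1 is (a−1)/(a+b−2) = 18.80/27.87 = 0.6746.

0.6746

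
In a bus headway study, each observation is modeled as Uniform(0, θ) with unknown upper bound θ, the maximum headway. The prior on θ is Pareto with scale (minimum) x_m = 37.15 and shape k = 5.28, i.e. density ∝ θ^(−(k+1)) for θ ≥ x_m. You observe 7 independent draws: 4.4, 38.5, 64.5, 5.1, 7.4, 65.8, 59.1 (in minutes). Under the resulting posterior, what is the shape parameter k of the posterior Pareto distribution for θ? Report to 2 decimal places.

A Pareto(scale x_m, shape k) prior on the upper bound θ of Uniform(0, θ) is conjugate: posterior is Pareto(max(x_m, max xᵢ), k + n).
Sample maximum = 65.8; prior scale x_m = 37.15 → posterior scale = max = 65.80.
Posterior shape = 5.28 + 7 = 12.28.
Posterior shape k = 12.28.

12.28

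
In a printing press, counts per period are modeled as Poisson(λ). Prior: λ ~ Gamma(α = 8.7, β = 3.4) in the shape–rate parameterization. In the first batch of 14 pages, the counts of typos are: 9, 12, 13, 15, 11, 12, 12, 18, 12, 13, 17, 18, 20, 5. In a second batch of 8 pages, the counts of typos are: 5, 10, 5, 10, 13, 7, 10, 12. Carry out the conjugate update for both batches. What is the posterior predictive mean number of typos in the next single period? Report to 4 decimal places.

10.5394

With a Gamma(shape α, rate β) prior, the Poisson likelihood is conjugate: the posterior is Gamma(α + ΣXᵢ, β + n).
Batch 1: sum of counts S = 187 over n = 14 pages.
After batch 1: Gamma(α+S, β+n) = Gamma(8.7+187, 3.4+14) = Gamma(195.7, 17.4).
Batch 2: sum of counts S = 72 over n = 8 pages.
After batch 2: Gamma(α+S, β+n) = Gamma(195.7+72, 17.4+8) = Gamma(267.7, 25.4).
The predictive distribution for one future period is NegBinom with mean α/β = 10.5394.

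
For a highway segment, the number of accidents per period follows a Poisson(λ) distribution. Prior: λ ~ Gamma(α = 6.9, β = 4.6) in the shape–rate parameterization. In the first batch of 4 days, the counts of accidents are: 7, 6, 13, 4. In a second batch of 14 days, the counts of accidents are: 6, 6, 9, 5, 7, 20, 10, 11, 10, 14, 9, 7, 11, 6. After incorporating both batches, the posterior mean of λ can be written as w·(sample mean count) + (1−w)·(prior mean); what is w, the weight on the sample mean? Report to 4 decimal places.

With a Gamma(shape α, rate β) prior, the Poisson likelihood is conjugate: the posterior is Gamma(α + ΣXᵢ, β + n).
Total number of days: n = 4 + 14 = 18.
Posterior mean = (α₀+S)/(β₀+n) = [n/(β₀+n)]·(S/n) + [β₀/(β₀+n)]·(α₀/β₀), so only n and β₀ enter the weight.
Weight on data w = n/(β₀+n) = 18/(4.6+18) = 18/22.6 = 0.7965.

0.7965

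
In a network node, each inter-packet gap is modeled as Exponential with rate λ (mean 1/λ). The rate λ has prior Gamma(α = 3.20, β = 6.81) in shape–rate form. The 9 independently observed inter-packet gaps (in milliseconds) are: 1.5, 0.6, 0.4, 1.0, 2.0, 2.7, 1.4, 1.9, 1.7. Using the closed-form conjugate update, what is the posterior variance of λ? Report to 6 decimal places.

With a Gamma(shape α, rate β) prior on the exponential rate λ, the posterior after n observations with total T = Σxᵢ is Gamma(α+n, β+T).
Sum of observations T = 13.2 milliseconds; n = 9.
Posterior: Gamma(3.20+9, 6.81+13.2) = Gamma(12.20, 20.01).
Var = α/β² = 0.030470.

0.030470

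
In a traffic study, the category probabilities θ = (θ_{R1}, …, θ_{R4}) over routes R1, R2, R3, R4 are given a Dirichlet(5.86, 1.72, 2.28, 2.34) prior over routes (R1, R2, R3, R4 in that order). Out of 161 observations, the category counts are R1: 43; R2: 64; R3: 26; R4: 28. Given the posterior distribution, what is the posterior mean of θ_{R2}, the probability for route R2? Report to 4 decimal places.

The Dirichlet prior is conjugate to the Multinomial likelihood: each posterior αⱼ = prior αⱼ + observed count nⱼ.
Posterior concentration: (48.86, 65.72, 28.28, 30.34), total = 173.20.
E[θ_{R2}|data] = α_{R2}/Σα = 65.72/173.20 = 0.3794.

0.3794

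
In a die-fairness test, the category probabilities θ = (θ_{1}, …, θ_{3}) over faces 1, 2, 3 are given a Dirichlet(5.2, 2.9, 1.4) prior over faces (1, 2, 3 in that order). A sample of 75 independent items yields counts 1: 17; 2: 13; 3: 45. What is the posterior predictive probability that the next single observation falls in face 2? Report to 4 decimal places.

0.1882

The Dirichlet prior is conjugate to the Multinomial likelihood: each posterior αⱼ = prior αⱼ + observed count nⱼ.
Posterior concentration: (22.2, 15.9, 46.4), total = 84.5.
P(next = 2 | data) = α_{2}/Σα = 0.1882.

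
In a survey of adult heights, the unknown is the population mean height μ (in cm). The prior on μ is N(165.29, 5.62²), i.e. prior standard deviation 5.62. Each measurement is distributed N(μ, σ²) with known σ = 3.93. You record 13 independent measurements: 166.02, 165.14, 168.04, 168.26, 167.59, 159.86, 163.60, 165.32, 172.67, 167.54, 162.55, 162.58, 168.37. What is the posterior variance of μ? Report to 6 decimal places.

1.144999

For Normal data with known variance σ², a Normal(μ₀, σ₀²) prior on μ is conjugate. Posterior precision = 1/σ₀² + n/σ²; posterior mean is the precision-weighted average of μ₀ and x̄.
σ₀² = 5.62² = 31.5844, σ² = 3.93² = 15.4449; σ² + n·σ₀² = 15.4449 + 13·31.5844 = 426.0421.
Posterior precision = 1/σ₀² + n/σ² = 1/31.5844 + 13/15.4449 = (σ² + n·σ₀²)/(σ₀²σ²) = 426.0421/(31.5844·15.4449); posterior variance σₙ² = σ₀²σ²/(σ² + n·σ₀²) = 31.5844·15.4449/426.0421 = 1.144999.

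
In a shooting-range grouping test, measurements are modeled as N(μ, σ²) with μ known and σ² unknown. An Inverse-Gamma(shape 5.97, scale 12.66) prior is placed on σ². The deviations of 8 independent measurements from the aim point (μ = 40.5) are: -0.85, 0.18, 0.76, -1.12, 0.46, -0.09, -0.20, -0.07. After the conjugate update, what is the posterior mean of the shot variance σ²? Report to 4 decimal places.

With known mean μ and an Inverse-Gamma(α, β) prior on σ², the Normal likelihood is conjugate: posterior is Inv-Gamma(α + n/2, β + Σ(xᵢ−μ)²/2).
Σ(xᵢ−μ)² = (-0.85)² + (0.18)² + (0.76)² + (-1.12)² + (0.46)² + (-0.09)² + (-0.20)² + (-0.07)² = 2.8515.
Posterior: Inv-Gamma(5.97 + 8/2, 12.66 + 2.8515/2) = Inv-Gamma(9.97, 14.08575).
E[σ²|data] = β/(α−1) = 14.08575/8.97 = 1.5703.

1.5703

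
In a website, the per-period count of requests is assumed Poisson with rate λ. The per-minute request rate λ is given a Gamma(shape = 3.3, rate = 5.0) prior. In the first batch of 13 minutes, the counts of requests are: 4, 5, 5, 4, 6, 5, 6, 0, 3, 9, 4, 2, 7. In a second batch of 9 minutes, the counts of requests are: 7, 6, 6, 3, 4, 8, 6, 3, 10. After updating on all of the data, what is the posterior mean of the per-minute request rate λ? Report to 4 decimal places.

With a Gamma(shape α, rate β) prior, the Poisson likelihood is conjugate: the posterior is Gamma(α + ΣXᵢ, β + n).
Batch 1: sum of counts S = 60 over n = 13 minutes.
After batch 1: Gamma(α+S, β+n) = Gamma(3.3+60, 5.0+13) = Gamma(63.3, 18.0).
Batch 2: sum of counts S = 53 over n = 9 minutes.
After batch 2: Gamma(α+S, β+n) = Gamma(63.3+53, 18.0+9) = Gamma(116.3, 27.0).
Posterior mean = α/β = 116.3/27.0 = 4.3074.

4.3074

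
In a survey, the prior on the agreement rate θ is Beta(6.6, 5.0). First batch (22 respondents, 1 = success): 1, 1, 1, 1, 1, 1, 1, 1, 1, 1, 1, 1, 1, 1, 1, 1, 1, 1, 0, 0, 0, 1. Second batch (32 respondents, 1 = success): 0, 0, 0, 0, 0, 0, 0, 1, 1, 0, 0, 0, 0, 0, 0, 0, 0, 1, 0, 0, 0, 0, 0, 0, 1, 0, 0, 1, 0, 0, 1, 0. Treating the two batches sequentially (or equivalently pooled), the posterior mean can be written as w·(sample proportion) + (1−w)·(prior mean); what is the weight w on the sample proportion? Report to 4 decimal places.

The Beta prior is conjugate to a Binomial/Bernoulli likelihood; the update adds successes to α and failures to β.
Total number of respondents: n = 22 + 32 = 54.
Posterior mean = (α₀+k)/(α₀+β₀+n) = [n/(α₀+β₀+n)]·(k/n) + [(α₀+β₀)/(α₀+β₀+n)]·α₀/(α₀+β₀), so only n and the prior enter the weight.
The weight on the data is w = n/(α₀+β₀+n) = 54/(6.6+5.0+54) = 54/65.6 = 0.8232.

0.8232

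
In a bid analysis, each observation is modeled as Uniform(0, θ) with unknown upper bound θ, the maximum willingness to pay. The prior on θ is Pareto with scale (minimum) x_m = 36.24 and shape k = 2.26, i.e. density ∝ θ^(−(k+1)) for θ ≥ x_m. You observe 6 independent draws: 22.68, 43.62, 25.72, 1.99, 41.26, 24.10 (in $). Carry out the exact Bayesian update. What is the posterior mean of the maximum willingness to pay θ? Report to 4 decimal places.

49.6283

A Pareto(scale x_m, shape k) prior on the upper bound θ of Uniform(0, θ) is conjugate: posterior is Pareto(max(x_m, max xᵢ), k + n).
Sample maximum = 43.62; prior scale x_m = 36.24 → posterior scale = max = 43.62.
Posterior shape = 2.26 + 6 = 8.26.
E[θ|data] = k·x_m/(k−1) = 8.26·43.62/7.26 = 49.6283.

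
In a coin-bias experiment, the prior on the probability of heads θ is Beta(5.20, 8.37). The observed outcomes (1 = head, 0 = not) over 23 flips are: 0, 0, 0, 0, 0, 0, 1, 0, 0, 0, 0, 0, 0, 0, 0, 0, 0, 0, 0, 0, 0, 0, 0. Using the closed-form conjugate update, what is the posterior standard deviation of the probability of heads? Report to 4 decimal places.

0.0612

The Beta prior is conjugate to a Binomial/Bernoulli likelihood; the update adds successes to α and failures to β.
Posterior: Beta(α+k, β+n−k) = Beta(5.20+1, 8.37+22) = Beta(6.20, 30.37).
Var = αβ/((α+β)²(α+β+1)) = 6.20·30.37/(36.57²·37.57) = 0.00374753; SD = √0.00374753 = 0.0612.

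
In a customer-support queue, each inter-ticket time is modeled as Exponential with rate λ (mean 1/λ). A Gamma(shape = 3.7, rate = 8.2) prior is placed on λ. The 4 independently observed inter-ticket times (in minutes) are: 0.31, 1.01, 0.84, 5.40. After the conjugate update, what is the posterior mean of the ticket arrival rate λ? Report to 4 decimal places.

With a Gamma(shape α, rate β) prior on the exponential rate λ, the posterior after n observations with total T = Σxᵢ is Gamma(α+n, β+T).
Sum of observations T = 7.56 minutes; n = 4.
Posterior: Gamma(3.7+4, 8.2+7.56) = Gamma(7.7, 15.76).
Posterior mean of λ = α/β = 7.7/15.76 = 0.4886.

0.4886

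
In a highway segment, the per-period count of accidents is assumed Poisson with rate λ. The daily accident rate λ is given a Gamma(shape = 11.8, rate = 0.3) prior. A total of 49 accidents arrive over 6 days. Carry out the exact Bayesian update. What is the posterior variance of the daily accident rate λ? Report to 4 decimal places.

1.5319

With a Gamma(shape α, rate β) prior, the Poisson likelihood is conjugate: the posterior is Gamma(α + ΣXᵢ, β + n).
Posterior: Gamma(α+S, β+n) = Gamma(11.8+49, 0.3+6) = Gamma(60.8, 6.3).
Var = α/β² = 60.8/6.3² = 1.5319.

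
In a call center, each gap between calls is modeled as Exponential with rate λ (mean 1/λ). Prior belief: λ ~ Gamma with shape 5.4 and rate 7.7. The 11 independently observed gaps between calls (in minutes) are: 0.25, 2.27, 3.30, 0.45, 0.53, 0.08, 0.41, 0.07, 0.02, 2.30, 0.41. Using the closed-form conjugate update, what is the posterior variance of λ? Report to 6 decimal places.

0.051819

With a Gamma(shape α, rate β) prior on the exponential rate λ, the posterior after n observations with total T = Σxᵢ is Gamma(α+n, β+T).
Sum of observations T = 10.09 minutes; n = 11.
Posterior: Gamma(5.4+11, 7.7+10.09) = Gamma(16.4, 17.79).
Var = α/β² = 0.051819.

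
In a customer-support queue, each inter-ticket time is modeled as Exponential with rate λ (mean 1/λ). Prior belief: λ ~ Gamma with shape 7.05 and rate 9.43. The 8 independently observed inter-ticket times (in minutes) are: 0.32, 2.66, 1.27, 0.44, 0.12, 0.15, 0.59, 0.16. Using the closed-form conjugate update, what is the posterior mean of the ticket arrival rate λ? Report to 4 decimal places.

0.9941

With a Gamma(shape α, rate β) prior on the exponential rate λ, the posterior after n observations with total T = Σxᵢ is Gamma(α+n, β+T).
Sum of observations T = 5.71 minutes; n = 8.
Posterior: Gamma(7.05+8, 9.43+5.71) = Gamma(15.05, 15.14).
Posterior mean of λ = α/β = 15.05/15.14 = 0.9941.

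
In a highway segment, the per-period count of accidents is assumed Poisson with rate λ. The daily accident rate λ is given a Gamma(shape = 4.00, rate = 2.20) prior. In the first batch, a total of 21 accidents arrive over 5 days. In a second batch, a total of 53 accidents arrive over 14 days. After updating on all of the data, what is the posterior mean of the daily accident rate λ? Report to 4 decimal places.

With a Gamma(shape α, rate β) prior, the Poisson likelihood is conjugate: the posterior is Gamma(α + ΣXᵢ, β + n).
After batch 1: Gamma(α+S, β+n) = Gamma(4.00+21, 2.20+5) = Gamma(25.00, 7.20).
After batch 2: Gamma(α+S, β+n) = Gamma(25.00+53, 7.20+14) = Gamma(78.00, 21.20).
Posterior mean = α/β = 78.00/21.20 = 3.6792.

3.6792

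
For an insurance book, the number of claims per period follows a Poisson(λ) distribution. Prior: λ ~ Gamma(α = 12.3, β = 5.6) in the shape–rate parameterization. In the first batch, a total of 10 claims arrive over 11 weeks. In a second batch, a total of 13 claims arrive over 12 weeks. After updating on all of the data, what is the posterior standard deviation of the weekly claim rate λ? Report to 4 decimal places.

0.2077

With a Gamma(shape α, rate β) prior, the Poisson likelihood is conjugate: the posterior is Gamma(α + ΣXᵢ, β + n).
After batch 1: Gamma(α+S, β+n) = Gamma(12.3+10, 5.6+11) = Gamma(22.3, 16.6).
After batch 2: Gamma(α+S, β+n) = Gamma(22.3+13, 16.6+12) = Gamma(35.3, 28.6).
SD = √α/β = √35.3/28.6 = 0.2077.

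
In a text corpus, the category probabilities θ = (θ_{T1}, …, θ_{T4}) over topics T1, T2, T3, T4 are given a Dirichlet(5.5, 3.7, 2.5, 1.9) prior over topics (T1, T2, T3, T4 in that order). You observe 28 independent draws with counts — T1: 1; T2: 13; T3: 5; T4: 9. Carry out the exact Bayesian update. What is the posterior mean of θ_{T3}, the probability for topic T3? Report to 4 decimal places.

0.1803

The Dirichlet prior is conjugate to the Multinomial likelihood: each posterior αⱼ = prior αⱼ + observed count nⱼ.
Posterior concentration: (6.5, 16.7, 7.5, 10.9), total = 41.6.
E[θ_{T3}|data] = α_{T3}/Σα = 7.5/41.6 = 0.1803.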